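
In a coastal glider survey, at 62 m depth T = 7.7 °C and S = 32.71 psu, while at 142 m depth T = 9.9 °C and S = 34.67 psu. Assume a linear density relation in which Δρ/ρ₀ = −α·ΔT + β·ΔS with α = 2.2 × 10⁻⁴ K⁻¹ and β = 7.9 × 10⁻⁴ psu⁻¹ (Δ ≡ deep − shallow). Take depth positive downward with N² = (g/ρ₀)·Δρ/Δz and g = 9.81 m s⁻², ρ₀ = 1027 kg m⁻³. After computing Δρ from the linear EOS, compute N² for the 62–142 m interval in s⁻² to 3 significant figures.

ΔT = +2.2 K, ΔS = +1.96 psu (deep − shallow).
Δρ/ρ₀ = −αΔT + βΔS = -4.84 × 10⁻⁴ + 1.5484 × 10⁻³ = 1.0644 × 10⁻³, so Δρ ≈ 1.093 kg m⁻³.
N² = (g/ρ₀)·Δρ/Δz = g·(Δρ/ρ₀)/Δz = 9.81 × 1.0644 × 10⁻³ / 80 = 1.3052 × 10⁻⁴ s⁻² ≈ 1.31 × 10⁻⁴ s⁻².

1.31 × 10⁻⁴ s⁻²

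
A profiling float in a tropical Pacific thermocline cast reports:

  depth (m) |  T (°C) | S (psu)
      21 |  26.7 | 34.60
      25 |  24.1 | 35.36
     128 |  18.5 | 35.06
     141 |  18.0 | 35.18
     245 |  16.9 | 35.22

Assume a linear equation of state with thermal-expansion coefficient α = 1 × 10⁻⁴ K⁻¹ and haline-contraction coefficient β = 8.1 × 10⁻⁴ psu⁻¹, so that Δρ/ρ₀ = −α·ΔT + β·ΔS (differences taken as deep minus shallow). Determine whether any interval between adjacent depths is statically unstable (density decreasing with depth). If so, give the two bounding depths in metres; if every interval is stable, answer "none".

Evaluate Δρ/ρ₀ = −αΔT + βΔS across each adjacent pair:
  21–25 m: −αΔT+βΔS = −(1 × 10⁻⁴)(-2.6)+(8.1 × 10⁻⁴)(+0.76) = 8.8 × 10⁻⁴ → stable
  25–128 m: −αΔT+βΔS = −(1 × 10⁻⁴)(-5.6)+(8.1 × 10⁻⁴)(-0.30) = 3.2 × 10⁻⁴ → stable
  128–141 m: −αΔT+βΔS = −(1 × 10⁻⁴)(-0.5)+(8.1 × 10⁻⁴)(+0.12) = 1.5 × 10⁻⁴ → stable
  141–245 m: −αΔT+βΔS = −(1 × 10⁻⁴)(-1.1)+(8.1 × 10⁻⁴)(+0.04) = 1.4 × 10⁻⁴ → stable
Every interval has Δρ > 0: the column is stably stratified throughout.

none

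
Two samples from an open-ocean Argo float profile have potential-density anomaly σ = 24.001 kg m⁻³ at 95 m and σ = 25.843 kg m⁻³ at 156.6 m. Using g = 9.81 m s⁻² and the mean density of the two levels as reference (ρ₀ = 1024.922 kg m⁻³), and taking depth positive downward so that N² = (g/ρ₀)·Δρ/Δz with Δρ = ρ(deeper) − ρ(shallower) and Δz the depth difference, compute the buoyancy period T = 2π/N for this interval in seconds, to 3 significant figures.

371 s

Δρ = 1025.843 − 1024.001 = 1.842 kg m⁻³ over Δz = 156.6 − 95 = 61.6 m.
N² = (9.81/1024.922) × (1.842/61.6) = 2.8621 × 10⁻⁴ s⁻².
N = √(2.8621 × 10⁻⁴) = 0.016918 rad s⁻¹, so T = 2π/N = 371.39 s ≈ 371 s.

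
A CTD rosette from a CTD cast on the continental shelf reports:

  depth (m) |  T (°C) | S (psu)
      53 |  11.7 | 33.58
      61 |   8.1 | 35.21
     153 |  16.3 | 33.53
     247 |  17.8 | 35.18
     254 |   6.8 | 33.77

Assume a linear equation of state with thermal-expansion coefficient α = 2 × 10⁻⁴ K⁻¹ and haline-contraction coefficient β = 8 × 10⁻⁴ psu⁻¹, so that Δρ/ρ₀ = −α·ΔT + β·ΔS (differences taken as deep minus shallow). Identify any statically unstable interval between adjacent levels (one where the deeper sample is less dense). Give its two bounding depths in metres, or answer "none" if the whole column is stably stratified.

61–153 m

Evaluate Δρ/ρ₀ = −αΔT + βΔS across each adjacent pair:
  53–61 m: −αΔT+βΔS = −(2 × 10⁻⁴)(-3.6)+(8 × 10⁻⁴)(+1.63) = 2.0 × 10⁻³ → stable
  61–153 m: −αΔT+βΔS = −(2 × 10⁻⁴)(+8.2)+(8 × 10⁻⁴)(-1.68) = -3.0 × 10⁻³ → UNSTABLE
  153–247 m: −αΔT+βΔS = −(2 × 10⁻⁴)(+1.5)+(8 × 10⁻⁴)(+1.65) = 1.0 × 10⁻³ → stable
  247–254 m: −αΔT+βΔS = −(2 × 10⁻⁴)(-11.0)+(8 × 10⁻⁴)(-1.41) = 1.1 × 10⁻³ → stable
The 61–153 m interval has Δρ < 0: lighter water underlies denser water.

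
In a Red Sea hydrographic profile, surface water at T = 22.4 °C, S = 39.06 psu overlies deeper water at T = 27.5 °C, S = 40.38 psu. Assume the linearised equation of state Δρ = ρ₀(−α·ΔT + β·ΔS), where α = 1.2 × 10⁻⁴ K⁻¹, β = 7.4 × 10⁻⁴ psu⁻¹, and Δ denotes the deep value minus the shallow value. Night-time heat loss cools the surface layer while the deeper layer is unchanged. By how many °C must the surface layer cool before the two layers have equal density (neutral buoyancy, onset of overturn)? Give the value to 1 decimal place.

3.0 °C

Neutral buoyancy requires Δρ = 0, i.e. −α(T_deep − T_surf′) + β(S_deep − S_surf) = 0.
T_surf′ = T_deep − (β/α)·ΔS = 27.5 − (7.4 × 10⁻⁴/1.2 × 10⁻⁴)·(+1.32) = 19.360 °C.
Cooling required: 22.4 − (19.360) = 3.040 °C.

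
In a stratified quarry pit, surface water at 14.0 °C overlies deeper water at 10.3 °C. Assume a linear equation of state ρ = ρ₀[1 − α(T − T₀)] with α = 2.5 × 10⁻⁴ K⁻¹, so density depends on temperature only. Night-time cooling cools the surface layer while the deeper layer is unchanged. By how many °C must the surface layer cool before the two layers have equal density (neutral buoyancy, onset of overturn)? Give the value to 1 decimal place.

3.7 °C

With temperature the only control, equal density requires T_surf′ = T_deep.
T_surf′ = 10.3 °C.
Cooling required: 14.0 − 10.3 = 3.7 °C.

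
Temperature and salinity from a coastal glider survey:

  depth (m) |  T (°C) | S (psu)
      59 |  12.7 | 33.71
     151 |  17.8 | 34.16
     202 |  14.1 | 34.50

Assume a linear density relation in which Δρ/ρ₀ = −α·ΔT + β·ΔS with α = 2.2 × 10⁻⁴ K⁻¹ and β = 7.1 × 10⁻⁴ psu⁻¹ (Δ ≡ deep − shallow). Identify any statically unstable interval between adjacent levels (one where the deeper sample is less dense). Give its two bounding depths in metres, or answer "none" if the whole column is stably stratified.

59–151 m

Evaluate Δρ/ρ₀ = −αΔT + βΔS across each adjacent pair:
  59–151 m: −αΔT+βΔS = −(2.2 × 10⁻⁴)(+5.1)+(7.1 × 10⁻⁴)(+0.45) = -8.0 × 10⁻⁴ → UNSTABLE
  151–202 m: −αΔT+βΔS = −(2.2 × 10⁻⁴)(-3.7)+(7.1 × 10⁻⁴)(+0.34) = 1.1 × 10⁻³ → stable
The 59–151 m interval has Δρ < 0: lighter water underlies denser water.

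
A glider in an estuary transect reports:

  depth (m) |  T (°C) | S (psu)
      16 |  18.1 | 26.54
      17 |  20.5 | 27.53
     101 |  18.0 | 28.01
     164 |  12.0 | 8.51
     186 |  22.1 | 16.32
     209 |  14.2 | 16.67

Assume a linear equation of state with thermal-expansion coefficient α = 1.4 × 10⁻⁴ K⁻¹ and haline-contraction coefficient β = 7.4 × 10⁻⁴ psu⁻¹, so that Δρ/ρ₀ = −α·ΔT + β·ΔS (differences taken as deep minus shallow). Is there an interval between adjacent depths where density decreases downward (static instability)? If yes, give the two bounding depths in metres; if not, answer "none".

Evaluate Δρ/ρ₀ = −αΔT + βΔS across each adjacent pair:
  16–17 m: −αΔT+βΔS = −(1.4 × 10⁻⁴)(+2.4)+(7.4 × 10⁻⁴)(+0.99) = 4.0 × 10⁻⁴ → stable
  17–101 m: −αΔT+βΔS = −(1.4 × 10⁻⁴)(-2.5)+(7.4 × 10⁻⁴)(+0.48) = 7.1 × 10⁻⁴ → stable
  101–164 m: −αΔT+βΔS = −(1.4 × 10⁻⁴)(-6.0)+(7.4 × 10⁻⁴)(-19.50) = -0.014 → UNSTABLE
  164–186 m: −αΔT+βΔS = −(1.4 × 10⁻⁴)(+10.1)+(7.4 × 10⁻⁴)(+7.81) = 4.4 × 10⁻³ → stable
  186–209 m: −αΔT+βΔS = −(1.4 × 10⁻⁴)(-7.9)+(7.4 × 10⁻⁴)(+0.35) = 1.4 × 10⁻³ → stable
The 101–164 m interval has Δρ < 0: lighter water underlies denser water.

101–164 m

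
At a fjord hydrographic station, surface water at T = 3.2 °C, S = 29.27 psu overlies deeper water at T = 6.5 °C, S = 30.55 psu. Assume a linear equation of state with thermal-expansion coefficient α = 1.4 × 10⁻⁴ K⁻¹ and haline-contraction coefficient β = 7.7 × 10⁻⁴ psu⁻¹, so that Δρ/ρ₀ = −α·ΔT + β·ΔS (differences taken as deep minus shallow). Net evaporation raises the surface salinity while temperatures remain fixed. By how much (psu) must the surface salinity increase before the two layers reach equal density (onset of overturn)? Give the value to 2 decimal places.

Neutral buoyancy requires −α(T_deep − T_surf) + β(S_deep − S_surf′) = 0.
S_surf′ = S_deep − (α/β)·ΔT = 30.55 − (1.4 × 10⁻⁴/7.7 × 10⁻⁴)·(+3.3) = 29.9500 psu.
Increase required: 29.9500 − 29.27 = 0.6800 psu.

0.68 psu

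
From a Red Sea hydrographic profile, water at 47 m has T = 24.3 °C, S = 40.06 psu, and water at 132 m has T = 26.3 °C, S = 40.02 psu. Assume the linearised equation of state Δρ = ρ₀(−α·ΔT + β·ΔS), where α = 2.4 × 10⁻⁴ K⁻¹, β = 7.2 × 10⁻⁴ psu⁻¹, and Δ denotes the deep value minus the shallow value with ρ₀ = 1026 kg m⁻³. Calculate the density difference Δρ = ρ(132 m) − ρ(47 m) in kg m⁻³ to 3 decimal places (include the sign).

ΔT = +2.0 K, ΔS = -0.04 psu (deep − shallow).
Δρ/ρ₀ = −(2.4 × 10⁻⁴)(+2.0) + (7.2 × 10⁻⁴)(-0.04) = -5.088 × 10⁻⁴.
Δρ = 1026 × (-5.088 × 10⁻⁴) = -0.522 kg m⁻³.
Negative Δρ: lighter below, statically unstable.

-0.522 kg m⁻³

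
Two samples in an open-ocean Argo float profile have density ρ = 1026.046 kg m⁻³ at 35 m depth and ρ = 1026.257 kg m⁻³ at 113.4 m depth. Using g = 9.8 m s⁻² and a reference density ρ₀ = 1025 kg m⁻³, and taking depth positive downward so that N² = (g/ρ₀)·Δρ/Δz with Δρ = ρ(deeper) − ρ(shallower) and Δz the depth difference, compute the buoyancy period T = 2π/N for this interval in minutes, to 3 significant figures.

Δρ = 1026.257 − 1026.046 = 0.211 kg m⁻³ over Δz = 113.4 − 35 = 78.4 m.
N² = (9.8/1025) × (0.211/78.4) = 2.5732 × 10⁻⁵ s⁻².
N = √(2.5732 × 10⁻⁵) = 5.0727 × 10⁻³ rad s⁻¹, so T = 2π/N = 1.2386 × 10³ s = 20.643 min ≈ 20.6 min.
A positive N² confirms static stability across the interval.

20.6 min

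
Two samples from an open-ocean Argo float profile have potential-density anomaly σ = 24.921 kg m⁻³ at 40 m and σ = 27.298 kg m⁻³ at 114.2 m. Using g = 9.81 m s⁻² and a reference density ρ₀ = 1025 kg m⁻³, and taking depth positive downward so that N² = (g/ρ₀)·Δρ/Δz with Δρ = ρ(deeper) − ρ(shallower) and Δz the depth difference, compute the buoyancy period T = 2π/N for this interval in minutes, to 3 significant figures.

Δρ = 1027.298 − 1024.921 = 2.377 kg m⁻³ over Δz = 114.2 − 40 = 74.2 m.
N² = (9.81/1025) × (2.377/74.2) = 3.0660 × 10⁻⁴ s⁻².
N = √(3.0660 × 10⁻⁴) = 0.017510 rad s⁻¹, so T = 2π/N = 358.83 s = 5.9805 min ≈ 5.98 min.

5.98 min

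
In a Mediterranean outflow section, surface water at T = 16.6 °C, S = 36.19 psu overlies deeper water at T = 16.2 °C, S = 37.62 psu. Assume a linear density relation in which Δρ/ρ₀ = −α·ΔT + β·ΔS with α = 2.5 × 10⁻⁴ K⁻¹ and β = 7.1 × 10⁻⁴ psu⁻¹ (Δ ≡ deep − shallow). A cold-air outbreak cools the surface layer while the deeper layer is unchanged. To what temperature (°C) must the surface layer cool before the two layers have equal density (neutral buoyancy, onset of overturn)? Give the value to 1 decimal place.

Neutral buoyancy requires Δρ = 0, i.e. −α(T_deep − T_surf′) + β(S_deep − S_surf) = 0.
T_surf′ = T_deep − (β/α)·ΔS = 16.2 − (7.1 × 10⁻⁴/2.5 × 10⁻⁴)·(+1.43) = 12.139 °C.
Cooling required: 16.6 − (12.139) = 4.461 °C.

12.1 °C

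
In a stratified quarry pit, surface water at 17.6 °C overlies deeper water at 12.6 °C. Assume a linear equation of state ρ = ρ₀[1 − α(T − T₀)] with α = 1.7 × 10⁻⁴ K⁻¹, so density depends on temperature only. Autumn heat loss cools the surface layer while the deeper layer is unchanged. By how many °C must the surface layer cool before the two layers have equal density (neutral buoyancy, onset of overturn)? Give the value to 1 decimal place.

With temperature the only control, equal density requires T_surf′ = T_deep.
T_surf′ = 12.6 °C.
Cooling required: 17.6 − 12.6 = 5.0 °C.

5.0 °C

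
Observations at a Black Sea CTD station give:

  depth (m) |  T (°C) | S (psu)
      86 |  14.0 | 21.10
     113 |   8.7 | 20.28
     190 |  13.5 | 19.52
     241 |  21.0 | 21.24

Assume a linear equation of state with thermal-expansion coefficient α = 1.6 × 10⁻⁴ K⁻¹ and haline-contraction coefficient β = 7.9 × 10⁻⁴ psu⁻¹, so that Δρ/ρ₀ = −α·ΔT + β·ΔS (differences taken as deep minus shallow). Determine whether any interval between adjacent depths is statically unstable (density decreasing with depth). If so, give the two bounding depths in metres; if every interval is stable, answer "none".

113–190 m

Evaluate Δρ/ρ₀ = −αΔT + βΔS across each adjacent pair:
  86–113 m: −αΔT+βΔS = −(1.6 × 10⁻⁴)(-5.3)+(7.9 × 10⁻⁴)(-0.82) = 2.0 × 10⁻⁴ → stable
  113–190 m: −αΔT+βΔS = −(1.6 × 10⁻⁴)(+4.8)+(7.9 × 10⁻⁴)(-0.76) = -1.4 × 10⁻³ → UNSTABLE
  190–241 m: −αΔT+βΔS = −(1.6 × 10⁻⁴)(+7.5)+(7.9 × 10⁻⁴)(+1.72) = 1.6 × 10⁻⁴ → stable
The 113–190 m interval has Δρ < 0: lighter water underlies denser water.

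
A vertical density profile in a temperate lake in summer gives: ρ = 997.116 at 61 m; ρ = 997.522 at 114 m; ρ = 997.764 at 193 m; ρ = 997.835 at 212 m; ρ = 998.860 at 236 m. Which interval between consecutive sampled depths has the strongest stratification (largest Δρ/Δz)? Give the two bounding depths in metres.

212–236 m

Compute the density gradient over each adjacent pair:
  61–114 m: Δρ/Δz = 0.406/53 = 7.7 × 10⁻³ kg m⁻⁴
  114–193 m: Δρ/Δz = 0.242/79 = 3.1 × 10⁻³ kg m⁻⁴
  193–212 m: Δρ/Δz = 0.071/19 = 3.7 × 10⁻³ kg m⁻⁴
  212–236 m: Δρ/Δz = 1.025/24 = 0.043 kg m⁻⁴
The largest gradient is in the 212–236 m interval — the pycnocline.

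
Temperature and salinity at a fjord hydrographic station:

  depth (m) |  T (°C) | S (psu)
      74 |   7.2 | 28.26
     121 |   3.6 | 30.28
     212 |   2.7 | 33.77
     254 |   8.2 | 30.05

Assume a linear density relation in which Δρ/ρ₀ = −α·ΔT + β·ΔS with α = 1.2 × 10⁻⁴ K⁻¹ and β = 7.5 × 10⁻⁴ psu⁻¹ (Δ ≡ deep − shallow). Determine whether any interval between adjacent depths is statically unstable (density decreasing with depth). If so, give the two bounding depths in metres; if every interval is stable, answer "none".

Evaluate Δρ/ρ₀ = −αΔT + βΔS across each adjacent pair:
  74–121 m: −αΔT+βΔS = −(1.2 × 10⁻⁴)(-3.6)+(7.5 × 10⁻⁴)(+2.02) = 1.9 × 10⁻³ → stable
  121–212 m: −αΔT+βΔS = −(1.2 × 10⁻⁴)(-0.9)+(7.5 × 10⁻⁴)(+3.49) = 2.7 × 10⁻³ → stable
  212–254 m: −αΔT+βΔS = −(1.2 × 10⁻⁴)(+5.5)+(7.5 × 10⁻⁴)(-3.72) = -3.5 × 10⁻³ → UNSTABLE
The 212–254 m interval has Δρ < 0: lighter water underlies denser water.

212–254 m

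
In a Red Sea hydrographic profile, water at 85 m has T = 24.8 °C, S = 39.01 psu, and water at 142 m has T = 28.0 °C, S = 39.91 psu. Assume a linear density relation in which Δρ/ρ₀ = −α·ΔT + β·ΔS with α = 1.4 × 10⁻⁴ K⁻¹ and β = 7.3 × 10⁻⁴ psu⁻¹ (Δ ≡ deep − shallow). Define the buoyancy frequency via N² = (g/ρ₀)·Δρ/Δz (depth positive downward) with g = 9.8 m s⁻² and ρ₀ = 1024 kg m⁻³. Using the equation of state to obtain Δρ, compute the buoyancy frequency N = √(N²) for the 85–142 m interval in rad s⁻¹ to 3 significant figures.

ΔT = +3.2 K, ΔS = +0.90 psu (deep − shallow).
Δρ/ρ₀ = −αΔT + βΔS = -4.48 × 10⁻⁴ + 6.57 × 10⁻⁴ = 2.09 × 10⁻⁴, so Δρ ≈ 0.2140 kg m⁻³.
N² = (g/ρ₀)·Δρ/Δz = g·(Δρ/ρ₀)/Δz = 9.8 × 2.09 × 10⁻⁴ / 57 = 3.5933 × 10⁻⁵ s⁻².
N = √(3.5933 × 10⁻⁵) = 5.9944 × 10⁻³ rad s⁻¹ ≈ 5.99 × 10⁻³ rad s⁻¹.

5.99 × 10⁻³ rad s⁻¹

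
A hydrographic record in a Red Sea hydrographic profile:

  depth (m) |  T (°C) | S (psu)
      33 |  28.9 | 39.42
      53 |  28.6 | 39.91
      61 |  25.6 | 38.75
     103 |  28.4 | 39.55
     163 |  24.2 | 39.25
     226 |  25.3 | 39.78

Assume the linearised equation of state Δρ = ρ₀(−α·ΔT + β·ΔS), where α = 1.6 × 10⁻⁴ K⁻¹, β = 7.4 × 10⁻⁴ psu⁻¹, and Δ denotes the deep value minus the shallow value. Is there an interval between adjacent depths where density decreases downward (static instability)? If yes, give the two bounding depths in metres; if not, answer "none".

Evaluate Δρ/ρ₀ = −αΔT + βΔS across each adjacent pair:
  33–53 m: −αΔT+βΔS = −(1.6 × 10⁻⁴)(-0.3)+(7.4 × 10⁻⁴)(+0.49) = 4.1 × 10⁻⁴ → stable
  53–61 m: −αΔT+βΔS = −(1.6 × 10⁻⁴)(-3.0)+(7.4 × 10⁻⁴)(-1.16) = -3.8 × 10⁻⁴ → UNSTABLE
  61–103 m: −αΔT+βΔS = −(1.6 × 10⁻⁴)(+2.8)+(7.4 × 10⁻⁴)(+0.80) = 1.4 × 10⁻⁴ → stable
  103–163 m: −αΔT+βΔS = −(1.6 × 10⁻⁴)(-4.2)+(7.4 × 10⁻⁴)(-0.30) = 4.5 × 10⁻⁴ → stable
  163–226 m: −αΔT+βΔS = −(1.6 × 10⁻⁴)(+1.1)+(7.4 × 10⁻⁴)(+0.53) = 2.2 × 10⁻⁴ → stable
The 53–61 m interval has Δρ < 0: lighter water underlies denser water.

53–61 m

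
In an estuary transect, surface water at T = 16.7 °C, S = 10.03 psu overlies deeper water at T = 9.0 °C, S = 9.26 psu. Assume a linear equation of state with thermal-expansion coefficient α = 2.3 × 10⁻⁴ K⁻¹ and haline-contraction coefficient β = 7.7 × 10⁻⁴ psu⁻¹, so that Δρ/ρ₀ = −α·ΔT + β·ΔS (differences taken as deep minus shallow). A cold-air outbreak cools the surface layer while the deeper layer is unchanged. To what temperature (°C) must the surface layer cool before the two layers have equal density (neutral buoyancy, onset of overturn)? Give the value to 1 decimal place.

Neutral buoyancy requires Δρ = 0, i.e. −α(T_deep − T_surf′) + β(S_deep − S_surf) = 0.
T_surf′ = T_deep − (β/α)·ΔS = 9.0 − (7.7 × 10⁻⁴/2.3 × 10⁻⁴)·(-0.77) = 11.578 °C.
Cooling required: 16.7 − (11.578) = 5.122 °C.

11.6 °C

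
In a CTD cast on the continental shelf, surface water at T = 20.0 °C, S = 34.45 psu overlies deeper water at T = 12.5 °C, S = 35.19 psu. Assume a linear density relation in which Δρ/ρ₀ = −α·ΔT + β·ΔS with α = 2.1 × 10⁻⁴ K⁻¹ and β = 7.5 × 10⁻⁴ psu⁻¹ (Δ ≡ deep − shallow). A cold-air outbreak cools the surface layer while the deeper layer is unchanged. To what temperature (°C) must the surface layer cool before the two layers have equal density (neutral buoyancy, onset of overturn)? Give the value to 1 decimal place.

Neutral buoyancy requires Δρ = 0, i.e. −α(T_deep − T_surf′) + β(S_deep − S_surf) = 0.
T_surf′ = T_deep − (β/α)·ΔS = 12.5 − (7.5 × 10⁻⁴/2.1 × 10⁻⁴)·(+0.74) = 9.857 °C.
Cooling required: 20.0 − (9.857) = 10.143 °C.

9.9 °C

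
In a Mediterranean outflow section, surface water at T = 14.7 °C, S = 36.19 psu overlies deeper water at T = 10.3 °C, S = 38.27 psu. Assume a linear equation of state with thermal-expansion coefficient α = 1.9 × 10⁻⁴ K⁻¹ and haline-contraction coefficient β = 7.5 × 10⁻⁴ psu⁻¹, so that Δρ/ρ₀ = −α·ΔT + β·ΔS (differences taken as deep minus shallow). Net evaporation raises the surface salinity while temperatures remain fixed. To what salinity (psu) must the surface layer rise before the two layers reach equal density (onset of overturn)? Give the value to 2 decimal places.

39.38 psu

Neutral buoyancy requires −α(T_deep − T_surf) + β(S_deep − S_surf′) = 0.
S_surf′ = S_deep − (α/β)·ΔT = 38.27 − (1.9 × 10⁻⁴/7.5 × 10⁻⁴)·(-4.4) = 39.3847 psu.
Increase required: 39.3847 − 36.19 = 3.1947 psu.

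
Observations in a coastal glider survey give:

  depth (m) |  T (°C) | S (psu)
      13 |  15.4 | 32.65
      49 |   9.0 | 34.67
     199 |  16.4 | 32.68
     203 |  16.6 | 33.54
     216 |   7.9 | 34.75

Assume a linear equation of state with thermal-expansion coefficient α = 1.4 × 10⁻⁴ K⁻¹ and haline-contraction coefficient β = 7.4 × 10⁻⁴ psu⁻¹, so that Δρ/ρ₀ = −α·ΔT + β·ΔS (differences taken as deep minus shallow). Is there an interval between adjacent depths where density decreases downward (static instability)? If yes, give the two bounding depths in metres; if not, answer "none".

Evaluate Δρ/ρ₀ = −αΔT + βΔS across each adjacent pair:
  13–49 m: −αΔT+βΔS = −(1.4 × 10⁻⁴)(-6.4)+(7.4 × 10⁻⁴)(+2.02) = 2.4 × 10⁻³ → stable
  49–199 m: −αΔT+βΔS = −(1.4 × 10⁻⁴)(+7.4)+(7.4 × 10⁻⁴)(-1.99) = -2.5 × 10⁻³ → UNSTABLE
  199–203 m: −αΔT+βΔS = −(1.4 × 10⁻⁴)(+0.2)+(7.4 × 10⁻⁴)(+0.86) = 6.1 × 10⁻⁴ → stable
  203–216 m: −αΔT+βΔS = −(1.4 × 10⁻⁴)(-8.7)+(7.4 × 10⁻⁴)(+1.21) = 2.1 × 10⁻³ → stable
The 49–199 m interval has Δρ < 0: lighter water underlies denser water.

49–199 m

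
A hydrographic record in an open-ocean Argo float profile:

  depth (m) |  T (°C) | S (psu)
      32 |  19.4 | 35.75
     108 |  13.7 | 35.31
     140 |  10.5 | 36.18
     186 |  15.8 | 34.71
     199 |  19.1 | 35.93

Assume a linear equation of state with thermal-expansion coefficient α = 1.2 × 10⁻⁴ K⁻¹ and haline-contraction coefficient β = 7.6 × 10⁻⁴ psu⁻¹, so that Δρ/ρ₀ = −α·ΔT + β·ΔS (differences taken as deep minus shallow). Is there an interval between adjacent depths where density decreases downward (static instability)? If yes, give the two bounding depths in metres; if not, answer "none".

Evaluate Δρ/ρ₀ = −αΔT + βΔS across each adjacent pair:
  32–108 m: −αΔT+βΔS = −(1.2 × 10⁻⁴)(-5.7)+(7.6 × 10⁻⁴)(-0.44) = 3.5 × 10⁻⁴ → stable
  108–140 m: −αΔT+βΔS = −(1.2 × 10⁻⁴)(-3.2)+(7.6 × 10⁻⁴)(+0.87) = 1.0 × 10⁻³ → stable
  140–186 m: −αΔT+βΔS = −(1.2 × 10⁻⁴)(+5.3)+(7.6 × 10⁻⁴)(-1.47) = -1.8 × 10⁻³ → UNSTABLE
  186–199 m: −αΔT+βΔS = −(1.2 × 10⁻⁴)(+3.3)+(7.6 × 10⁻⁴)(+1.22) = 5.3 × 10⁻⁴ → stable
The 140–186 m interval has Δρ < 0: lighter water underlies denser water.

140–186 m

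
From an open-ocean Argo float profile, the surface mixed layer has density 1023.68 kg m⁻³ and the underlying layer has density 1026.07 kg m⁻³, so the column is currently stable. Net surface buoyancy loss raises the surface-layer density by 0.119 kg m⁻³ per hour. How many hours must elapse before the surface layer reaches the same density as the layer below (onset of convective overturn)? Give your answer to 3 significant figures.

Density deficit of the surface layer: 1026.07 − 1023.68 = 2.39 kg m⁻³.
Required change = 2.39 / 0.119 = 20.1 hours.

20.1 hours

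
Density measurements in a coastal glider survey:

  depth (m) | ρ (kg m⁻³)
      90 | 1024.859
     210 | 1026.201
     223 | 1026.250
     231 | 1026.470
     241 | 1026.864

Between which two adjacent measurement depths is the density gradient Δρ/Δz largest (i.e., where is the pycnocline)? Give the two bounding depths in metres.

Compute the density gradient over each adjacent pair:
  90–210 m: Δρ/Δz = 1.342/120 = 0.011 kg m⁻⁴
  210–223 m: Δρ/Δz = 0.049/13 = 3.8 × 10⁻³ kg m⁻⁴
  223–231 m: Δρ/Δz = 0.220/8 = 0.028 kg m⁻⁴
  231–241 m: Δρ/Δz = 0.394/10 = 0.039 kg m⁻⁴
The largest gradient is in the 231–241 m interval — the pycnocline.

231–241 m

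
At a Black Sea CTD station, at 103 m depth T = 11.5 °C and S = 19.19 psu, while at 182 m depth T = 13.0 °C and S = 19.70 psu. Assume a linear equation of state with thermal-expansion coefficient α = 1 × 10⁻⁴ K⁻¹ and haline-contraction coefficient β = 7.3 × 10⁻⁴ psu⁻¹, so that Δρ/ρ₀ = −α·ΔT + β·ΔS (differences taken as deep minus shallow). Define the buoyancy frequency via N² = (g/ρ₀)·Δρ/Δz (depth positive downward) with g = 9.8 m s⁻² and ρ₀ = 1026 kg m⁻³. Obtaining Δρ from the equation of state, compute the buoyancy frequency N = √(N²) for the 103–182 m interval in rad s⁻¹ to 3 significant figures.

5.25 × 10⁻³ rad s⁻¹

ΔT = +1.5 K, ΔS = +0.51 psu (deep − shallow).
Δρ/ρ₀ = −αΔT + βΔS = -1.50 × 10⁻⁴ + 3.723 × 10⁻⁴ = 2.223 × 10⁻⁴, so Δρ ≈ 0.2281 kg m⁻³.
N² = (g/ρ₀)·Δρ/Δz = g·(Δρ/ρ₀)/Δz = 9.8 × 2.223 × 10⁻⁴ / 79 = 2.7576 × 10⁻⁵ s⁻².
N = √(2.7576 × 10⁻⁵) = 5.2513 × 10⁻³ rad s⁻¹ ≈ 5.25 × 10⁻³ rad s⁻¹.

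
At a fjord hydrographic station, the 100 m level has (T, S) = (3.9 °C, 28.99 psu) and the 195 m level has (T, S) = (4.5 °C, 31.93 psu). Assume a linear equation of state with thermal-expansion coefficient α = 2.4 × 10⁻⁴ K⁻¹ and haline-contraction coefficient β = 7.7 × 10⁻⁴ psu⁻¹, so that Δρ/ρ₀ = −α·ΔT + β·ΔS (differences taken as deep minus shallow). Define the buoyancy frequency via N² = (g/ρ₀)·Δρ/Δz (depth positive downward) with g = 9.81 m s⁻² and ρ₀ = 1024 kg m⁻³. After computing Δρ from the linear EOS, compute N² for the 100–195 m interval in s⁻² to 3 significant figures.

2.19 × 10⁻⁴ s⁻²

ΔT = +0.6 K, ΔS = +2.94 psu (deep − shallow).
Δρ/ρ₀ = −αΔT + βΔS = -1.44 × 10⁻⁴ + 2.2638 × 10⁻³ = 2.1198 × 10⁻³, so Δρ ≈ 2.171 kg m⁻³.
N² = (g/ρ₀)·Δρ/Δz = g·(Δρ/ρ₀)/Δz = 9.81 × 2.1198 × 10⁻³ / 95 = 2.1890 × 10⁻⁴ s⁻² ≈ 2.19 × 10⁻⁴ s⁻².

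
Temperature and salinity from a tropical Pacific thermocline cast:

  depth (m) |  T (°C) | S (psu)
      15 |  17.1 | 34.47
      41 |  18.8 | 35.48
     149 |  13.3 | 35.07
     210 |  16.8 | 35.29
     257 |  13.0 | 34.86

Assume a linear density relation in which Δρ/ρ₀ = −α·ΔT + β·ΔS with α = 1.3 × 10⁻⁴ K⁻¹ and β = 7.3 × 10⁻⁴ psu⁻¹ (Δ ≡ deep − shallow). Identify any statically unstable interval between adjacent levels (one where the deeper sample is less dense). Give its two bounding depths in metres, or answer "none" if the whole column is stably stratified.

149–210 m

Evaluate Δρ/ρ₀ = −αΔT + βΔS across each adjacent pair:
  15–41 m: −αΔT+βΔS = −(1.3 × 10⁻⁴)(+1.7)+(7.3 × 10⁻⁴)(+1.01) = 5.2 × 10⁻⁴ → stable
  41–149 m: −αΔT+βΔS = −(1.3 × 10⁻⁴)(-5.5)+(7.3 × 10⁻⁴)(-0.41) = 4.2 × 10⁻⁴ → stable
  149–210 m: −αΔT+βΔS = −(1.3 × 10⁻⁴)(+3.5)+(7.3 × 10⁻⁴)(+0.22) = -2.9 × 10⁻⁴ → UNSTABLE
  210–257 m: −αΔT+βΔS = −(1.3 × 10⁻⁴)(-3.8)+(7.3 × 10⁻⁴)(-0.43) = 1.8 × 10⁻⁴ → stable
The 149–210 m interval has Δρ < 0: lighter water underlies denser water.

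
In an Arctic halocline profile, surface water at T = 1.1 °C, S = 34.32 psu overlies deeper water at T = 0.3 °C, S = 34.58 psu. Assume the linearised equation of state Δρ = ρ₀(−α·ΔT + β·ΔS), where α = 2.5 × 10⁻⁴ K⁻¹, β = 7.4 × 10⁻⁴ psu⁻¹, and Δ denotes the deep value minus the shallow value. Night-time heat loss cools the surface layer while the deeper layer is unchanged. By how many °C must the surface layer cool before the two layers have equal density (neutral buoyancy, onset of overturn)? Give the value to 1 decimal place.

1.6 °C

Neutral buoyancy requires Δρ = 0, i.e. −α(T_deep − T_surf′) + β(S_deep − S_surf) = 0.
T_surf′ = T_deep − (β/α)·ΔS = 0.3 − (7.4 × 10⁻⁴/2.5 × 10⁻⁴)·(+0.26) = -0.470 °C.
Cooling required: 1.1 − (-0.470) = 1.570 °C.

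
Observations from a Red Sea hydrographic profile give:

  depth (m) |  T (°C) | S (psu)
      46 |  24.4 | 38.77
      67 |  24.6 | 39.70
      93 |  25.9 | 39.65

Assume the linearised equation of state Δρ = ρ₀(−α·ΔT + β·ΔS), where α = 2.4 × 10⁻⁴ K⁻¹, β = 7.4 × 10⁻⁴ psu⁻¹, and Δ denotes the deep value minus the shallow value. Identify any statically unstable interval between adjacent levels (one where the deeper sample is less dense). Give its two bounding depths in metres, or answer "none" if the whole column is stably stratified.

67–93 m

Evaluate Δρ/ρ₀ = −αΔT + βΔS across each adjacent pair:
  46–67 m: −αΔT+βΔS = −(2.4 × 10⁻⁴)(+0.2)+(7.4 × 10⁻⁴)(+0.93) = 6.4 × 10⁻⁴ → stable
  67–93 m: −αΔT+βΔS = −(2.4 × 10⁻⁴)(+1.3)+(7.4 × 10⁻⁴)(-0.05) = -3.5 × 10⁻⁴ → UNSTABLE
The 67–93 m interval has Δρ < 0: lighter water underlies denser water.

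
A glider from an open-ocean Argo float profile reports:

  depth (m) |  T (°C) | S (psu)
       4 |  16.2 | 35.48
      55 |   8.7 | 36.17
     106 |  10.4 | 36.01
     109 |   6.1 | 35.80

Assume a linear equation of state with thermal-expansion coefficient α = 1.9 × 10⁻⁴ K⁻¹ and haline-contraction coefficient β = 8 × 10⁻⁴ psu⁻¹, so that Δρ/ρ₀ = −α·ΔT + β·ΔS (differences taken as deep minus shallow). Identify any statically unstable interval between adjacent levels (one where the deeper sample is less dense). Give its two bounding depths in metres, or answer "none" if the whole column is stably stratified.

Evaluate Δρ/ρ₀ = −αΔT + βΔS across each adjacent pair:
  4–55 m: −αΔT+βΔS = −(1.9 × 10⁻⁴)(-7.5)+(8 × 10⁻⁴)(+0.69) = 2.0 × 10⁻³ → stable
  55–106 m: −αΔT+βΔS = −(1.9 × 10⁻⁴)(+1.7)+(8 × 10⁻⁴)(-0.16) = -4.5 × 10⁻⁴ → UNSTABLE
  106–109 m: −αΔT+βΔS = −(1.9 × 10⁻⁴)(-4.3)+(8 × 10⁻⁴)(-0.21) = 6.5 × 10⁻⁴ → stable
The 55–106 m interval has Δρ < 0: lighter water underlies denser water.

55–106 m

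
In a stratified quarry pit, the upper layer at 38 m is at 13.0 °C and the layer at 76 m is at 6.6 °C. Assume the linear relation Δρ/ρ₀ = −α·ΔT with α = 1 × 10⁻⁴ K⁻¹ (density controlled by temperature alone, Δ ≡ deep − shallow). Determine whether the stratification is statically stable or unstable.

ΔT = 6.6 − 13.0 = -6.4 K, so Δρ/ρ₀ = −αΔT = 6.40 × 10⁻⁴.
Δρ/ρ₀ > 0, so Δρ > 0: deeper water is denser → statically stable.

stable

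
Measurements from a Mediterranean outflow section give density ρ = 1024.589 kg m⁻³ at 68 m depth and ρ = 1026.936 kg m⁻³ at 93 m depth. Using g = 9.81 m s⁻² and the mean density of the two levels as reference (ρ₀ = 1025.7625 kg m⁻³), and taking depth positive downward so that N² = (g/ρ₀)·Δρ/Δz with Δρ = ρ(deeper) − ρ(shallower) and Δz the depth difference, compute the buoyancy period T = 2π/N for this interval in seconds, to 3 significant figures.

210 s

Δρ = 1026.936 − 1024.589 = 2.347 kg m⁻³ over Δz = 93 − 68 = 25 m.
N² = (9.81/1025.7625) × (2.347/25) = 8.9783 × 10⁻⁴ s⁻².
N = √(8.9783 × 10⁻⁴) = 0.029964 rad s⁻¹, so T = 2π/N = 209.69 s ≈ 210 s.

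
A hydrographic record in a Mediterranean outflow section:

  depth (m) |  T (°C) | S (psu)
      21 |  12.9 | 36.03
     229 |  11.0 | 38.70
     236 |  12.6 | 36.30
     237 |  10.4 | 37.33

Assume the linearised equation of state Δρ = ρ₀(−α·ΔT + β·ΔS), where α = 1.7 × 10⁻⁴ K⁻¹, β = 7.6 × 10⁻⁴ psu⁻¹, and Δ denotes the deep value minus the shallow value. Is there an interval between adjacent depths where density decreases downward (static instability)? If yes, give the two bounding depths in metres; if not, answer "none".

229–236 m

Evaluate Δρ/ρ₀ = −αΔT + βΔS across each adjacent pair:
  21–229 m: −αΔT+βΔS = −(1.7 × 10⁻⁴)(-1.9)+(7.6 × 10⁻⁴)(+2.67) = 2.4 × 10⁻³ → stable
  229–236 m: −αΔT+βΔS = −(1.7 × 10⁻⁴)(+1.6)+(7.6 × 10⁻⁴)(-2.40) = -2.1 × 10⁻³ → UNSTABLE
  236–237 m: −αΔT+βΔS = −(1.7 × 10⁻⁴)(-2.2)+(7.6 × 10⁻⁴)(+1.03) = 1.2 × 10⁻³ → stable
The 229–236 m interval has Δρ < 0: lighter water underlies denser water.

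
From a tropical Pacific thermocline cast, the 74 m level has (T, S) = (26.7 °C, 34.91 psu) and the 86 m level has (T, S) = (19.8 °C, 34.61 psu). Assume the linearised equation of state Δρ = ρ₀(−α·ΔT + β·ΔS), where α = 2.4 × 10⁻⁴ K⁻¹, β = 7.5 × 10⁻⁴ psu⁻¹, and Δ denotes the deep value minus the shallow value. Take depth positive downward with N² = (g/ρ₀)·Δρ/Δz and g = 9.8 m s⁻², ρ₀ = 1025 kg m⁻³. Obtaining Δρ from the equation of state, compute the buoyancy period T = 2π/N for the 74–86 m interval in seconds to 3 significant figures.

ΔT = -6.9 K, ΔS = -0.30 psu (deep − shallow).
Δρ/ρ₀ = −αΔT + βΔS = 1.656 × 10⁻³ − 2.25 × 10⁻⁴ = 1.431 × 10⁻³, so Δρ ≈ 1.467 kg m⁻³.
N² = (g/ρ₀)·Δρ/Δz = g·(Δρ/ρ₀)/Δz = 9.8 × 1.431 × 10⁻³ / 12 = 1.1687 × 10⁻³ s⁻².
N = √(1.1687 × 10⁻³) = 0.034186 rad s⁻¹ → T = 2π/N = 183.79 s ≈ 184 s.

184 s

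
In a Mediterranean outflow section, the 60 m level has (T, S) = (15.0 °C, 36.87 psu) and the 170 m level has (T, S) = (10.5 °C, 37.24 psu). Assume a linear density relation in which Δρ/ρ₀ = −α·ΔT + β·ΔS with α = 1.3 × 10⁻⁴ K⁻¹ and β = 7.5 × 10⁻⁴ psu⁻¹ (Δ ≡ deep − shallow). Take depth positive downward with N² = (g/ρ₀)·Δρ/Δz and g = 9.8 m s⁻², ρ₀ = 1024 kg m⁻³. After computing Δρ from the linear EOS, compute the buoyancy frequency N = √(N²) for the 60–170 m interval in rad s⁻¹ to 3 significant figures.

8.77 × 10⁻³ rad s⁻¹

ΔT = -4.5 K, ΔS = +0.37 psu (deep − shallow).
Δρ/ρ₀ = −αΔT + βΔS = 5.85 × 10⁻⁴ + 2.775 × 10⁻⁴ = 8.625 × 10⁻⁴, so Δρ ≈ 0.8832 kg m⁻³.
N² = (g/ρ₀)·Δρ/Δz = g·(Δρ/ρ₀)/Δz = 9.8 × 8.625 × 10⁻⁴ / 110 = 7.6841 × 10⁻⁵ s⁻².
N = √(7.6841 × 10⁻⁵) = 8.7659 × 10⁻³ rad s⁻¹ ≈ 8.77 × 10⁻³ rad s⁻¹.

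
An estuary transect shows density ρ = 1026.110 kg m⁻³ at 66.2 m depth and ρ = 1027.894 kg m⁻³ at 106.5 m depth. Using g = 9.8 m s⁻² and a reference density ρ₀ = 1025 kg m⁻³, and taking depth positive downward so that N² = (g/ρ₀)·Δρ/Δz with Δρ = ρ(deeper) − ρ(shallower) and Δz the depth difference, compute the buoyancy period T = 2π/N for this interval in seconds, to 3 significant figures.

305 s

Δρ = 1027.894 − 1026.110 = 1.784 kg m⁻³ over Δz = 106.5 − 66.2 = 40.3 m.
N² = (9.8/1025) × (1.784/40.3) = 4.2325 × 10⁻⁴ s⁻².
N = √(4.2325 × 10⁻⁴) = 0.020573 rad s⁻¹, so T = 2π/N = 305.41 s ≈ 305 s.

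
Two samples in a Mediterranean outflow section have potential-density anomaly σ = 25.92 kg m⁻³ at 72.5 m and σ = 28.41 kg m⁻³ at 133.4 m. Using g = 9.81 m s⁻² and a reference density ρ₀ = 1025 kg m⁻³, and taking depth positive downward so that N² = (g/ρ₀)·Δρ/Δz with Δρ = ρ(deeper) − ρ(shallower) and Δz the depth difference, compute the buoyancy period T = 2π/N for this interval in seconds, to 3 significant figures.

318 s

Δρ = 1028.41 − 1025.92 = 2.49 kg m⁻³ over Δz = 133.4 − 72.5 = 60.9 m.
N² = (9.81/1025) × (2.49/60.9) = 3.9132 × 10⁻⁴ s⁻².
N = √(3.9132 × 10⁻⁴) = 0.019782 rad s⁻¹, so T = 2π/N = 317.62 s ≈ 318 s.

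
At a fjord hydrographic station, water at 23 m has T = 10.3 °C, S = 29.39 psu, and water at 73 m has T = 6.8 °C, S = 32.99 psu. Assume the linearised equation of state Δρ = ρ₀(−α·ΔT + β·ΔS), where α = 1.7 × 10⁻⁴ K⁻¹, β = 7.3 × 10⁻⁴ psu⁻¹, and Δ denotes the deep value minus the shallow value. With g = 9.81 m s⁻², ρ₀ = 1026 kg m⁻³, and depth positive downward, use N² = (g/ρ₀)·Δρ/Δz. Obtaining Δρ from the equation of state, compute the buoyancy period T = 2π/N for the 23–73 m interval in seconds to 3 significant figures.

ΔT = -3.5 K, ΔS = +3.60 psu (deep − shallow).
Δρ/ρ₀ = −αΔT + βΔS = 5.95 × 10⁻⁴ + 2.628 × 10⁻³ = 3.223 × 10⁻³, so Δρ ≈ 3.307 kg m⁻³.
N² = (g/ρ₀)·Δρ/Δz = g·(Δρ/ρ₀)/Δz = 9.81 × 3.223 × 10⁻³ / 50 = 6.3235 × 10⁻⁴ s⁻².
N = √(6.3235 × 10⁻⁴) = 0.025147 rad s⁻¹ → T = 2π/N = 249.86 s ≈ 250 s.

250 s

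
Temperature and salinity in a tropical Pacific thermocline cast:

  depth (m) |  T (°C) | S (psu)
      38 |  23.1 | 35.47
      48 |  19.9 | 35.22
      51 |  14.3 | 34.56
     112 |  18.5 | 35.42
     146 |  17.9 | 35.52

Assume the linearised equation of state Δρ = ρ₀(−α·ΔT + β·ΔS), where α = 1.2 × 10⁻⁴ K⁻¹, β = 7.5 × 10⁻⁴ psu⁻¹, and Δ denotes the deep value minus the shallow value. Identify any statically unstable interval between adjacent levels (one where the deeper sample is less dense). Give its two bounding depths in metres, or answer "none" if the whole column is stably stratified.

none

Evaluate Δρ/ρ₀ = −αΔT + βΔS across each adjacent pair:
  38–48 m: −αΔT+βΔS = −(1.2 × 10⁻⁴)(-3.2)+(7.5 × 10⁻⁴)(-0.25) = 2.0 × 10⁻⁴ → stable
  48–51 m: −αΔT+βΔS = −(1.2 × 10⁻⁴)(-5.6)+(7.5 × 10⁻⁴)(-0.66) = 1.8 × 10⁻⁴ → stable
  51–112 m: −αΔT+βΔS = −(1.2 × 10⁻⁴)(+4.2)+(7.5 × 10⁻⁴)(+0.86) = 1.4 × 10⁻⁴ → stable
  112–146 m: −αΔT+βΔS = −(1.2 × 10⁻⁴)(-0.6)+(7.5 × 10⁻⁴)(+0.10) = 1.5 × 10⁻⁴ → stable
Every interval has Δρ > 0: the column is stably stratified throughout.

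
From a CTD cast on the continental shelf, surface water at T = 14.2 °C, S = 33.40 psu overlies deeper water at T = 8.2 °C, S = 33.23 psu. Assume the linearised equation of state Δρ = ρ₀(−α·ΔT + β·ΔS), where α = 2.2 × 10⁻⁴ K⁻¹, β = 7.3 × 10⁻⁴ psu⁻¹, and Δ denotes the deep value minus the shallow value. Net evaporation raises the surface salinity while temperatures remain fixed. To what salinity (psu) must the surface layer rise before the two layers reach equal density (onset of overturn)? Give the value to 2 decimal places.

Neutral buoyancy requires −α(T_deep − T_surf) + β(S_deep − S_surf′) = 0.
S_surf′ = S_deep − (α/β)·ΔT = 33.23 − (2.2 × 10⁻⁴/7.3 × 10⁻⁴)·(-6.0) = 35.0382 psu.
Increase required: 35.0382 − 33.40 = 1.6382 psu.

35.04 psu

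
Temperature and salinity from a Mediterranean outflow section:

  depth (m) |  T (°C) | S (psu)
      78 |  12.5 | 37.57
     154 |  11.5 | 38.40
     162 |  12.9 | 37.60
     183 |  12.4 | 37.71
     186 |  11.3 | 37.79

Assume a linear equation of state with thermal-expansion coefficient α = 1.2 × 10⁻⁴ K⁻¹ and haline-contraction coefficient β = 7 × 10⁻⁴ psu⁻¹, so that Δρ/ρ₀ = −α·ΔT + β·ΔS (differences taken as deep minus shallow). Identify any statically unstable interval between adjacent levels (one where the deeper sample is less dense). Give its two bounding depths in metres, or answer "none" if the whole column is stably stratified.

154–162 m

Evaluate Δρ/ρ₀ = −αΔT + βΔS across each adjacent pair:
  78–154 m: −αΔT+βΔS = −(1.2 × 10⁻⁴)(-1.0)+(7 × 10⁻⁴)(+0.83) = 7.0 × 10⁻⁴ → stable
  154–162 m: −αΔT+βΔS = −(1.2 × 10⁻⁴)(+1.4)+(7 × 10⁻⁴)(-0.80) = -7.3 × 10⁻⁴ → UNSTABLE
  162–183 m: −αΔT+βΔS = −(1.2 × 10⁻⁴)(-0.5)+(7 × 10⁻⁴)(+0.11) = 1.4 × 10⁻⁴ → stable
  183–186 m: −αΔT+βΔS = −(1.2 × 10⁻⁴)(-1.1)+(7 × 10⁻⁴)(+0.08) = 1.9 × 10⁻⁴ → stable
The 154–162 m interval has Δρ < 0: lighter water underlies denser water.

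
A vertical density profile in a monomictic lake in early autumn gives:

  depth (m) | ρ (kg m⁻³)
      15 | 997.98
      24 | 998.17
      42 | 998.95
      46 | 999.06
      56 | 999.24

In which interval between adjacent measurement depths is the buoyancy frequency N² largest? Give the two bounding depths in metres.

Compute the density gradient over each adjacent pair:
  15–24 m: Δρ/Δz = 0.19/9 = 0.021 kg m⁻⁴
  24–42 m: Δρ/Δz = 0.78/18 = 0.043 kg m⁻⁴
  42–46 m: Δρ/Δz = 0.11/4 = 0.028 kg m⁻⁴
  46–56 m: Δρ/Δz = 0.18/10 = 0.018 kg m⁻⁴
The largest gradient is in the 24–42 m interval — the pycnocline.

24–42 m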